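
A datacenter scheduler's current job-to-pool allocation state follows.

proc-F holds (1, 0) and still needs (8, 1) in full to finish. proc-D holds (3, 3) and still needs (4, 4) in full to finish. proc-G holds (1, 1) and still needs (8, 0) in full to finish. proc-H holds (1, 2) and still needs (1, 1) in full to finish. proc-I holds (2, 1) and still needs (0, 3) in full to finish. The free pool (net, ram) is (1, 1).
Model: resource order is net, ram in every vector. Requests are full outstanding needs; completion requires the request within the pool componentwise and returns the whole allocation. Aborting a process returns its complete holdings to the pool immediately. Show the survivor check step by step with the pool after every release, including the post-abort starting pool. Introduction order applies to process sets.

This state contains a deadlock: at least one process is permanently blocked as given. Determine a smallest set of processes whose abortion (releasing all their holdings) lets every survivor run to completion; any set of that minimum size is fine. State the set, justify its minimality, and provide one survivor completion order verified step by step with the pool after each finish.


Abort proc-G.
Key observation: aborting proc-G returns (1, 1), and proc-F — hopeless before — runs at step 4 with the returned capacity in the pool.
No smaller set exists: with zero aborts the deadlock remains.
Survivors finish in the order: proc-H, proc-I, proc-D, proc-F. Step-by-step check (pool after the aborts first):
  pool = (2, 2)
  proc-H needs (1, 1) <= (2, 2) -> finishes; pool += (1, 2) = (3, 4)
  proc-I needs (0, 3) <= (3, 4) -> finishes; pool += (2, 1) = (5, 5)
  proc-D needs (4, 4) <= (5, 5) -> finishes; pool += (3, 3) = (8, 8)
  proc-F needs (8, 1) <= (8, 8) -> finishes; pool += (1, 0) = (9, 8)


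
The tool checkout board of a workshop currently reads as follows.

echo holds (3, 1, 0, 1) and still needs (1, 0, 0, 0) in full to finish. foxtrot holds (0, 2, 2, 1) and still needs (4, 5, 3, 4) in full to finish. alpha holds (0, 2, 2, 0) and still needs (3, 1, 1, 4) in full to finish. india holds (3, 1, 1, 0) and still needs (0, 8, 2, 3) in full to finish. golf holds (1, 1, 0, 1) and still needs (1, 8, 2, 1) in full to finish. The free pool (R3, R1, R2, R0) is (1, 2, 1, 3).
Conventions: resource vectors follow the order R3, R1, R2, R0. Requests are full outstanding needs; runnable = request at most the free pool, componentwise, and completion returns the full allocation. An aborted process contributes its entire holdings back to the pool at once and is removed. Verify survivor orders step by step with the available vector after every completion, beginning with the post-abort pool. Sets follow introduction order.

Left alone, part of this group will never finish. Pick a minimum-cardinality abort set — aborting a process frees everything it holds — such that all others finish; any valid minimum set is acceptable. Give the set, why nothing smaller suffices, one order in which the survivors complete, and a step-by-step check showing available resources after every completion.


Minimum abort set: india.
Key observation: no ordering could ever have run golf before the abort of india; with (3, 1, 1, 0) back in the pool it fits at step 4.
Minimality: the empty abort set fails — the state is deadlocked as it stands.
The survivors complete as echo, alpha, foxtrot, golf. Walking it through (starting from the post-abort pool):
  pool = (4, 3, 2, 3)
  echo needs (1, 0, 0, 0) <= (4, 3, 2, 3) -> finishes; pool += (3, 1, 0, 1) = (7, 4, 2, 4)
  alpha needs (3, 1, 1, 4) <= (7, 4, 2, 4) -> finishes; pool += (0, 2, 2, 0) = (7, 6, 4, 4)
  foxtrot needs (4, 5, 3, 4) <= (7, 6, 4, 4) -> finishes; pool += (0, 2, 2, 1) = (7, 8, 6, 5)
  golf needs (1, 8, 2, 1) <= (7, 8, 6, 5) -> finishes; pool += (1, 1, 0, 1) = (8, 9, 6, 6)


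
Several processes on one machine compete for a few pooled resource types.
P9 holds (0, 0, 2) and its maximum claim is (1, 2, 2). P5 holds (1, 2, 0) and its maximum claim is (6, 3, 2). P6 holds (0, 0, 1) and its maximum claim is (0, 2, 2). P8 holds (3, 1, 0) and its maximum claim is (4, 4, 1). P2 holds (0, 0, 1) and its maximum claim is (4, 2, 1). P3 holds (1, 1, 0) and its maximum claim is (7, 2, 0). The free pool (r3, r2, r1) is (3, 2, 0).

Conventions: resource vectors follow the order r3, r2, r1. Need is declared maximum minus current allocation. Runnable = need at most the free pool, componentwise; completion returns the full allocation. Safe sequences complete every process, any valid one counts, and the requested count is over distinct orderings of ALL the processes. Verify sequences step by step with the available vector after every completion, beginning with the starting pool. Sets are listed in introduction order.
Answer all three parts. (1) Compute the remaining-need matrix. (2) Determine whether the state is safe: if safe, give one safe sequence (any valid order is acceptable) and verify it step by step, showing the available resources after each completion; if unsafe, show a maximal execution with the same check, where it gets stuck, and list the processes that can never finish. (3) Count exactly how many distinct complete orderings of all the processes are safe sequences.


(1) Need matrix, components ordered r3, r2, r1:
  P9: (1, 2, 0)
  P5: (5, 1, 2)
  P6: (0, 2, 1)
  P8: (1, 3, 1)
  P2: (4, 2, 0)
  P3: (6, 1, 0)
(2) The state is UNSAFE.
Key observation: after P9, P6 the pool peaks at (3, 2, 3), and each blocked process is short somewhere: P5 on r3; P8 on r2; P2 on r3; P3 on r3.
Going as far as possible: P9, P6; after that, nothing fits. Step-by-step check:
  pool = (3, 2, 0)
  P9: need (1, 2, 0) fits (3, 2, 0); releases (0, 0, 2), pool now (3, 2, 2)
  P6: need (0, 2, 1) fits (3, 2, 2); releases (0, 0, 1), pool now (3, 2, 3)
  blocked: P5 wants (5, 1, 2), pool (3, 2, 3) — not enough r3
  blocked: P8 wants (1, 3, 1), pool (3, 2, 3) — not enough r2
  blocked: P2 wants (4, 2, 0), pool (3, 2, 3) — not enough r3
  blocked: P3 wants (6, 1, 0), pool (3, 2, 3) — not enough r3
Permanently blocked: P5, P8, P2 and P3.
(3) The exact count: 0 of the possible complete orderings are safe sequences.


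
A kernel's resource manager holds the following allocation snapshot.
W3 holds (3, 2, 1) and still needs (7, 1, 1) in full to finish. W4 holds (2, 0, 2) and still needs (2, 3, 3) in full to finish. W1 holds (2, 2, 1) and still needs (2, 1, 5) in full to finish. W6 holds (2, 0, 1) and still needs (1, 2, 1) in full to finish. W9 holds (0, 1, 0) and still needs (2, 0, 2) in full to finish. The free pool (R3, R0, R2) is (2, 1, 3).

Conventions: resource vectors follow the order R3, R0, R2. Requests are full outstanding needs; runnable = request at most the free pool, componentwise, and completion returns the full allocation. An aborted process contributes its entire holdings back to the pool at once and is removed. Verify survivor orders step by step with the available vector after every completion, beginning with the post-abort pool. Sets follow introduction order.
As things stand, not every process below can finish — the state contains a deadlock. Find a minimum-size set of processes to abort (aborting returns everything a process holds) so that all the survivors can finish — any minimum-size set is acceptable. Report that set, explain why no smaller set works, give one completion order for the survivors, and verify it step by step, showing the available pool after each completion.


Minimum abort set: W3.
Key observation: the deadlocked W4 becomes finishable only because W3 released (3, 2, 1); it completes at step 2 below.
Why nothing smaller works: aborting no one leaves the state deadlocked as given.
One survivor order: W9, W4, W6, W1. Verifying each step (post-abort pool first):
  pool = (5, 3, 4)
  run W9 (needs (2, 0, 2), free (5, 3, 4)); after release of (0, 1, 0) the pool is (5, 4, 4)
  run W4 (needs (2, 3, 3), free (5, 4, 4)); after release of (2, 0, 2) the pool is (7, 4, 6)
  run W6 (needs (1, 2, 1), free (7, 4, 6)); after release of (2, 0, 1) the pool is (9, 4, 7)
  run W1 (needs (2, 1, 5), free (9, 4, 7)); after release of (2, 2, 1) the pool is (11, 6, 8)


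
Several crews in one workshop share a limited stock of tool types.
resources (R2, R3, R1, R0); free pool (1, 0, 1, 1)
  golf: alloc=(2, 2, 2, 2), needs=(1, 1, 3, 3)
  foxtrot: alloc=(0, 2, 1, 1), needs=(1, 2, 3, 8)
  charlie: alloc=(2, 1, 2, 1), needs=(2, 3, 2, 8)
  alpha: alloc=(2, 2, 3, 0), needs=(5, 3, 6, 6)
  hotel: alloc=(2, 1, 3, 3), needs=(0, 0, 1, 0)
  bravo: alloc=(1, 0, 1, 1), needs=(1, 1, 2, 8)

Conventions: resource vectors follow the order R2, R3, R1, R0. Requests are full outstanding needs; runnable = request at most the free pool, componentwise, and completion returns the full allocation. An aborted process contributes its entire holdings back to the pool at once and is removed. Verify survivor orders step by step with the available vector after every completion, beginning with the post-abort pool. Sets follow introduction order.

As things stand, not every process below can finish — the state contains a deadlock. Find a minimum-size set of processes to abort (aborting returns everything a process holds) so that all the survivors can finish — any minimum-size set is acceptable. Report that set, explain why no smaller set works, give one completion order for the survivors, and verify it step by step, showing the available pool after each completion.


Minimum abort set: foxtrot and bravo.
Key observation: no ordering could ever have run charlie before the abort of foxtrot and bravo; with (1, 2, 2, 2) back in the pool it fits at step 3.
No one abort is enough; case by case: golf alone leaves foxtrot blocked (short on R0); foxtrot alone leaves charlie blocked (short on R0); charlie alone leaves foxtrot blocked (short on R0); alpha alone leaves foxtrot blocked (short on R0); hotel alone leaves foxtrot blocked (short on R0); bravo alone leaves foxtrot blocked (short on R0).
The survivors complete as golf, hotel, charlie, alpha. Step-by-step check (starting from the post-abort pool):
  pool = (2, 2, 3, 3)
  golf needs (1, 1, 3, 3) <= (2, 2, 3, 3) -> finishes; pool += (2, 2, 2, 2) = (4, 4, 5, 5)
  hotel needs (0, 0, 1, 0) <= (4, 4, 5, 5) -> finishes; pool += (2, 1, 3, 3) = (6, 5, 8, 8)
  charlie needs (2, 3, 2, 8) <= (6, 5, 8, 8) -> finishes; pool += (2, 1, 2, 1) = (8, 6, 10, 9)
  alpha needs (5, 3, 6, 6) <= (8, 6, 10, 9) -> finishes; pool += (2, 2, 3, 0) = (10, 8, 13, 9)


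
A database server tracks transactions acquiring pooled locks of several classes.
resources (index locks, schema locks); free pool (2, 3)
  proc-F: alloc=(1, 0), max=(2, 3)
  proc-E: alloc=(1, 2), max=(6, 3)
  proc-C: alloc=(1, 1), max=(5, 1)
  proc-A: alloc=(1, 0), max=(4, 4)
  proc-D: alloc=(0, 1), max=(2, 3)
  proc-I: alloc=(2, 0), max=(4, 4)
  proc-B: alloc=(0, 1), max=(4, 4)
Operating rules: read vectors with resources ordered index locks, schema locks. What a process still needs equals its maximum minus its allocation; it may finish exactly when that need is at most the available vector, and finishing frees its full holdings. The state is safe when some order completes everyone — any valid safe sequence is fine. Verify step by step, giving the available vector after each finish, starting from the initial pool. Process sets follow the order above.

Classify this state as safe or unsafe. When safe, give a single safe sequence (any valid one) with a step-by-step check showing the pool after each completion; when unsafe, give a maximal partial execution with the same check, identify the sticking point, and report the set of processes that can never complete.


SAFE — a valid safe sequence is proc-D, proc-F, proc-A, proc-B, proc-I, proc-E, proc-C.
Key observation: proc-D marks the first exact bind of the order: its need (2, 2) fits the free (2, 3) with zero slack on a requested resource.
Check, step by step:
  pool = (2, 3)
  proc-D: need (2, 2) fits (2, 3); releases (0, 1), pool now (2, 4)
  proc-F: need (1, 3) fits (2, 4); releases (1, 0), pool now (3, 4)
  proc-A: need (3, 4) fits (3, 4); releases (1, 0), pool now (4, 4)
  proc-B: need (4, 3) fits (4, 4); releases (0, 1), pool now (4, 5)
  proc-I: need (2, 4) fits (4, 5); releases (2, 0), pool now (6, 5)
  proc-E: need (5, 1) fits (6, 5); releases (1, 2), pool now (7, 7)
  proc-C: need (4, 0) fits (7, 7); releases (1, 1), pool now (8, 8)


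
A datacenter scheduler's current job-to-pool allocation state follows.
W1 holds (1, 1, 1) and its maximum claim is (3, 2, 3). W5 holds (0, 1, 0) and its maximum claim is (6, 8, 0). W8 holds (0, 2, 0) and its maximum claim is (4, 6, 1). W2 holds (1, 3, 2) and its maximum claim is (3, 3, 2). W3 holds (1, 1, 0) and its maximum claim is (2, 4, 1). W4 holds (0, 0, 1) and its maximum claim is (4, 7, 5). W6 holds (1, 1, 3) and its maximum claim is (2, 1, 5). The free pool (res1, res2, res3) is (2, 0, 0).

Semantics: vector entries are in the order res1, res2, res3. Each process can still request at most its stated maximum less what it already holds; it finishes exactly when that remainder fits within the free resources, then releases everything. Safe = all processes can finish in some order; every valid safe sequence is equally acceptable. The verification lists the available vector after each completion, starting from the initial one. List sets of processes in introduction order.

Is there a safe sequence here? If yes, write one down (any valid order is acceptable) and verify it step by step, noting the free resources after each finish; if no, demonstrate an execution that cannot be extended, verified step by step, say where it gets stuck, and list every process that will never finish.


The state is SAFE; one workable sequence: W2, W3, W6, W1, W8, W5, W4.
Key observation: the first exact fit in this order is W2 — it needs (2, 0, 0) with (2, 0, 0) free, meeting a requested resource to the last unit.
Verifying each step:
  pool = (2, 0, 0)
  W2: need (2, 0, 0) fits (2, 0, 0); releases (1, 3, 2), pool now (3, 3, 2)
  W3: need (1, 3, 1) fits (3, 3, 2); releases (1, 1, 0), pool now (4, 4, 2)
  W6: need (1, 0, 2) fits (4, 4, 2); releases (1, 1, 3), pool now (5, 5, 5)
  W1: need (2, 1, 2) fits (5, 5, 5); releases (1, 1, 1), pool now (6, 6, 6)
  W8: need (4, 4, 1) fits (6, 6, 6); releases (0, 2, 0), pool now (6, 8, 6)
  W5: need (6, 7, 0) fits (6, 8, 6); releases (0, 1, 0), pool now (6, 9, 6)
  W4: need (4, 7, 4) fits (6, 9, 6); releases (0, 0, 1), pool now (6, 9, 7)


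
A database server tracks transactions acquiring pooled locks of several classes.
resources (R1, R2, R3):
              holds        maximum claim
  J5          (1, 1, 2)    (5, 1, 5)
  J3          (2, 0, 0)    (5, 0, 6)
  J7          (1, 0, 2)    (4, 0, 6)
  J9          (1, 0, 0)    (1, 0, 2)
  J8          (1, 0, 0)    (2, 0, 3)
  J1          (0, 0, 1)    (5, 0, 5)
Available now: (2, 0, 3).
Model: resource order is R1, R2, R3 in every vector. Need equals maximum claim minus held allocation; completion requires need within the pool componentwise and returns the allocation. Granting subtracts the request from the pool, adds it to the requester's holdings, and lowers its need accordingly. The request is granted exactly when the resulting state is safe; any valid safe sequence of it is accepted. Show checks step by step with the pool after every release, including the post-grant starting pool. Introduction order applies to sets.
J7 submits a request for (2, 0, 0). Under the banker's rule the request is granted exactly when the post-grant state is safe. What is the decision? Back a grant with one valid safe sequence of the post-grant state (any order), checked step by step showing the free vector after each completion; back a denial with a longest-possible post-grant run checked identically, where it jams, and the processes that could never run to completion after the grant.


DENY: after the grant no complete ordering would exist.
Key observation: after J9, J8 the pool peaks at (2, 0, 3), and each blocked process is short somewhere: J5 on R1; J3 on R1, R3; J7 on R3; J1 on R1, R3.
On the post-grant state, J9, J8 is a maximal run — nothing extends it. Walking it through:
  pool = (0, 0, 3)
  run J9 (needs (0, 0, 2), free (0, 0, 3)); after release of (1, 0, 0) the pool is (1, 0, 3)
  run J8 (needs (1, 0, 3), free (1, 0, 3)); after release of (1, 0, 0) the pool is (2, 0, 3)
  J5 still needs (4, 0, 3) but only (2, 0, 3) is free — short on R1
  J3 still needs (3, 0, 6) but only (2, 0, 3) is free — short on R1 and R3
  J7 still needs (1, 0, 4) but only (2, 0, 3) is free — short on R3
  J1 still needs (5, 0, 4) but only (2, 0, 3) is free — short on R1 and R3
Had the request been granted, J5, J3, J7 and J1 could never finish.


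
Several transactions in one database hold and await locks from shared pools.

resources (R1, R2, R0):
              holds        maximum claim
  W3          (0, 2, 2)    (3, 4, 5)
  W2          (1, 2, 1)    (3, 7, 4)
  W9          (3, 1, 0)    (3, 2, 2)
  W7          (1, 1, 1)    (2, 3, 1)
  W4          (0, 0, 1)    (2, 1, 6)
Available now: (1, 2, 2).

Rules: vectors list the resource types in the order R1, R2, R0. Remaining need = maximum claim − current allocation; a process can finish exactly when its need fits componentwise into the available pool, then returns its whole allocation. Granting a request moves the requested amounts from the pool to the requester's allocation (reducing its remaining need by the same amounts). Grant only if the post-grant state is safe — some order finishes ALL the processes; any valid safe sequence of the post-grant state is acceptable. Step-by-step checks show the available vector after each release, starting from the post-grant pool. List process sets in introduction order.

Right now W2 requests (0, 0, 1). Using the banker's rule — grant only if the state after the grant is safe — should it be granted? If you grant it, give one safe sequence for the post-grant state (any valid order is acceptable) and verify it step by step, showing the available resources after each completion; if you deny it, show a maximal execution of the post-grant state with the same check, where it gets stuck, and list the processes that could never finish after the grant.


DENY — the pretend-granted state is unsafe.
Key observation: after W7, W9 the pool peaks at (5, 4, 2), and each blocked process is short somewhere: W3 on R0; W2 on R2; W4 on R0.
On the post-grant state, W7, W9 is a maximal run — nothing extends it. Walking it through:
  pool = (1, 2, 1)
  W7 needs (1, 2, 0) <= (1, 2, 1) -> finishes; pool += (1, 1, 1) = (2, 3, 2)
  W9 needs (0, 1, 2) <= (2, 3, 2) -> finishes; pool += (3, 1, 0) = (5, 4, 2)
  W3 still needs (3, 2, 3) but only (5, 4, 2) is free — short on R0
  W2 still needs (2, 5, 2) but only (5, 4, 2) is free — short on R2
  W4 still needs (2, 1, 5) but only (5, 4, 2) is free — short on R0
Had the request been granted, W3, W2 and W4 could never finish.


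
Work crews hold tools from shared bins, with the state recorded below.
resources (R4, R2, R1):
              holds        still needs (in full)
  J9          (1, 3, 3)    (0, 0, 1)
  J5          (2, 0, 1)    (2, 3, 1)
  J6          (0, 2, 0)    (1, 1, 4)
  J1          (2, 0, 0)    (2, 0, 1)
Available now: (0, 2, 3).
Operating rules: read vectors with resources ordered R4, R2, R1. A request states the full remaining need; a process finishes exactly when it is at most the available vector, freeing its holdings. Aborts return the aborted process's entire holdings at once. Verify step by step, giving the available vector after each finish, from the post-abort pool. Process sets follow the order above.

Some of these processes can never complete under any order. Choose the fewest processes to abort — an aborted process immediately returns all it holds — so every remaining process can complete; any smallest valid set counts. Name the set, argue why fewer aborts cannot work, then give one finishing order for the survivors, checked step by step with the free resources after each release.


Abort J5.
Key observation: no ordering could ever have run J1 before the abort of J5; with (2, 0, 1) back in the pool it fits at step 1.
Minimality: the empty abort set fails — the state is deadlocked as it stands.
One survivor order: J1, J6, J9. Verifying each step (post-abort pool first):
  pool = (2, 2, 4)
  run J1 (needs (2, 0, 1), free (2, 2, 4)); after release of (2, 0, 0) the pool is (4, 2, 4)
  run J6 (needs (1, 1, 4), free (4, 2, 4)); after release of (0, 2, 0) the pool is (4, 4, 4)
  run J9 (needs (0, 0, 1), free (4, 4, 4)); after release of (1, 3, 3) the pool is (5, 7, 7)


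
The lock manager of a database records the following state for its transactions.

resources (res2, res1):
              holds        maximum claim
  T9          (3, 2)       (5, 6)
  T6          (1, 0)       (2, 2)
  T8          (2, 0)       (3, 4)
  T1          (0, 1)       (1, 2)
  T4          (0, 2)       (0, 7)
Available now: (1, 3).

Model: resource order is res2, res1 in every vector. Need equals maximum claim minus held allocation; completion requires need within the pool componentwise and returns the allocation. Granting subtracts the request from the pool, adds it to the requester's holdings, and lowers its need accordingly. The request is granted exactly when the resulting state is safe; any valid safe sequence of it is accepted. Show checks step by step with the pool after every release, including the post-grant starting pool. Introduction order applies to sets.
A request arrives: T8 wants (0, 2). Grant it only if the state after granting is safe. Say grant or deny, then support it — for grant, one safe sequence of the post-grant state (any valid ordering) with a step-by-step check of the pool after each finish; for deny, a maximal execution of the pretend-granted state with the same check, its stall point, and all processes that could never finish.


GRANT. The post-grant state is safe; one safe sequence: T1, T6, T8, T9, T4.
Key observation: with (1, 1) left after the transfer, T1 can run at once — the state stays safe.
Verifying the post-grant state step by step:
  pool = (1, 1)
  run T1 (needs (1, 1), free (1, 1)); after release of (0, 1) the pool is (1, 2)
  run T6 (needs (1, 2), free (1, 2)); after release of (1, 0) the pool is (2, 2)
  run T8 (needs (1, 2), free (2, 2)); after release of (2, 2) the pool is (4, 4)
  run T9 (needs (2, 4), free (4, 4)); after release of (3, 2) the pool is (7, 6)
  run T4 (needs (0, 5), free (7, 6)); after release of (0, 2) the pool is (7, 8)


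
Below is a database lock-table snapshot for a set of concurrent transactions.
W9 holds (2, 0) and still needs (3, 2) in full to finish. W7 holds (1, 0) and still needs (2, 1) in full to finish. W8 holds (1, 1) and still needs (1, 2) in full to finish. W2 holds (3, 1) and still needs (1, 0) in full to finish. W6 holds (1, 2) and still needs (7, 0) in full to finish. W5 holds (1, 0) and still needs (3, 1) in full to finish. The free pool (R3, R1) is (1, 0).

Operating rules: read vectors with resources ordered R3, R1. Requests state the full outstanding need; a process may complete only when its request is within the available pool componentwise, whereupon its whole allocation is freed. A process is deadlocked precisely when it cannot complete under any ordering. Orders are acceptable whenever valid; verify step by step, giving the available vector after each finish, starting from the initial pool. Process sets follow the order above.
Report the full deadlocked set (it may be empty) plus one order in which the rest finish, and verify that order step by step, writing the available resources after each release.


The deadlocked set is W9, W8 and W6.
Key observation: after W2, W5, W7 the pool peaks at (6, 1), and each blocked process is short somewhere: W9 on R1; W8 on R1; W6 on R3.
The rest can finish in the order W2, W5, W7. Step-by-step check:
  pool = (1, 0)
  run W2 (needs (1, 0), free (1, 0)); after release of (3, 1) the pool is (4, 1)
  run W5 (needs (3, 1), free (4, 1)); after release of (1, 0) the pool is (5, 1)
  run W7 (needs (2, 1), free (5, 1)); after release of (1, 0) the pool is (6, 1)
The stuck group stays short no matter what:
  blocked: W9 wants (3, 2), pool (6, 1) — not enough R1
  blocked: W8 wants (1, 2), pool (6, 1) — not enough R1
  blocked: W6 wants (7, 0), pool (6, 1) — not enough R3


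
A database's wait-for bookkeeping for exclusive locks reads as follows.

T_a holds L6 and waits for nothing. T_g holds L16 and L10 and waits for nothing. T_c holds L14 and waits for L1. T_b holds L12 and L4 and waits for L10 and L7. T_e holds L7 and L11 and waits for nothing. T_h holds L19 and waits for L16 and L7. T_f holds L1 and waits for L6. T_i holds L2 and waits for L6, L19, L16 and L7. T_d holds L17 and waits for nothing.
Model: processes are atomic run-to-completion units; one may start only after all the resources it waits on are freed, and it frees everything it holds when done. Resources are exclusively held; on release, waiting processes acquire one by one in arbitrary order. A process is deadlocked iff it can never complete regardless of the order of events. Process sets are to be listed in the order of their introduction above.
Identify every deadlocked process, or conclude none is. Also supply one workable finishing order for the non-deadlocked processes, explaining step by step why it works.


Nothing here is deadlocked.
Key observation: there is no circular wait here — follow any chain and it reaches a process that is free to run now.
One completion order for the rest: T_a, T_f, T_g, T_e, T_h, T_d, T_b, T_c, T_i.
Check, step by step:
  run T_a (it waits on nothing); releases L6
  T_f waits on L6 — all released -> runs and releases L1
  run T_g (it waits on nothing); releases L16 and L10
  run T_e (it waits on nothing); releases L7 and L11
  T_h waits on L16 and L7 — all released -> runs and releases L19
  run T_d (it waits on nothing); releases L17
  T_b waits on L10 and L7 — all released -> runs and releases L12 and L4
  T_c waits on L1 — all released -> runs and releases L14
  T_i waits on L6, L19, L16 and L7 — all released -> runs and releases L2


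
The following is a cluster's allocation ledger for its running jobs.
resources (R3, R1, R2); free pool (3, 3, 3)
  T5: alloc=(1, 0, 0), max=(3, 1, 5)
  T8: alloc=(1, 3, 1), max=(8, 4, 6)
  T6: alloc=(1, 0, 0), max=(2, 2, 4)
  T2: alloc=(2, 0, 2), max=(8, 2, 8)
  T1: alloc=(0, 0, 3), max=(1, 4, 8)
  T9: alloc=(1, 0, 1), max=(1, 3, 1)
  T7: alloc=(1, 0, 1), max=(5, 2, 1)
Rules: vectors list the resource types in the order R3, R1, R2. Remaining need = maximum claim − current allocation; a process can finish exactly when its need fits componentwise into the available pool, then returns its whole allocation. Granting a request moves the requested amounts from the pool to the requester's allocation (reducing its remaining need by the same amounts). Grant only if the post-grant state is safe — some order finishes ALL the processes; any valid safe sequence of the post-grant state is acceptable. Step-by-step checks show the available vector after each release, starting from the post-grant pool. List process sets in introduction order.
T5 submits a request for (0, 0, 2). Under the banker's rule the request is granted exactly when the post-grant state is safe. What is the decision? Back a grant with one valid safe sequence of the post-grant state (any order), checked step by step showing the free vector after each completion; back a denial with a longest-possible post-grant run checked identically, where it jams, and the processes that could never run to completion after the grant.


GRANT — the state after the grant stays safe, e.g. via T9, T7, T5, T6, T8, T1, T2.
Key observation: the transfer keeps a workable pool ((3, 3, 1)); T9 starts the safe sequence.
Step-by-step check of the post-grant state:
  pool = (3, 3, 1)
  T9: need (0, 3, 0) fits (3, 3, 1); releases (1, 0, 1), pool now (4, 3, 2)
  T7: need (4, 2, 0) fits (4, 3, 2); releases (1, 0, 1), pool now (5, 3, 3)
  T5: need (2, 1, 3) fits (5, 3, 3); releases (1, 0, 2), pool now (6, 3, 5)
  T6: need (1, 2, 4) fits (6, 3, 5); releases (1, 0, 0), pool now (7, 3, 5)
  T8: need (7, 1, 5) fits (7, 3, 5); releases (1, 3, 1), pool now (8, 6, 6)
  T1: need (1, 4, 5) fits (8, 6, 6); releases (0, 0, 3), pool now (8, 6, 9)
  T2: need (6, 2, 6) fits (8, 6, 9); releases (2, 0, 2), pool now (10, 6, 11)


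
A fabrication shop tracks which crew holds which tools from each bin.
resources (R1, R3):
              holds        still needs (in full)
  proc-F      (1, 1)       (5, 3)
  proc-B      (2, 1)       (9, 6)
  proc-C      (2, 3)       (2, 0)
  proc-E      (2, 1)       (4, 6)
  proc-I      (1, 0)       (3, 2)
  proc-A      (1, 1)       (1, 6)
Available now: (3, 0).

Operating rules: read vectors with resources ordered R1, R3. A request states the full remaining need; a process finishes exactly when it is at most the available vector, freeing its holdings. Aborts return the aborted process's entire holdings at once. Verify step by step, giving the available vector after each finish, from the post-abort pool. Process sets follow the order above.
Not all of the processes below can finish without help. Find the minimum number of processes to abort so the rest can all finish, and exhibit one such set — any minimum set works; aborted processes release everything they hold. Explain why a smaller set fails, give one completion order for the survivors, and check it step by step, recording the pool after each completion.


Minimum abort set: proc-B and proc-A.
Key observation: proc-E could never have finished before the abort; with (3, 2) returned by proc-B and proc-A, it fits at step 4.
No one abort is enough; case by case: proc-F alone leaves proc-B blocked (short on R1 and R3); proc-B alone leaves proc-E blocked (short on R3); proc-C alone leaves proc-B blocked (short on R1 and R3); proc-E alone leaves proc-B blocked (short on R3); proc-I alone leaves proc-B blocked (short on R1 and R3); proc-A alone leaves proc-B blocked (short on R1 and R3).
Survivors finish in the order: proc-I, proc-C, proc-F, proc-E. Step-by-step check (pool after the aborts first):
  pool = (6, 2)
  proc-I needs (3, 2) <= (6, 2) -> finishes; pool += (1, 0) = (7, 2)
  proc-C needs (2, 0) <= (7, 2) -> finishes; pool += (2, 3) = (9, 5)
  proc-F needs (5, 3) <= (9, 5) -> finishes; pool += (1, 1) = (10, 6)
  proc-E needs (4, 6) <= (10, 6) -> finishes; pool += (2, 1) = (12, 7)


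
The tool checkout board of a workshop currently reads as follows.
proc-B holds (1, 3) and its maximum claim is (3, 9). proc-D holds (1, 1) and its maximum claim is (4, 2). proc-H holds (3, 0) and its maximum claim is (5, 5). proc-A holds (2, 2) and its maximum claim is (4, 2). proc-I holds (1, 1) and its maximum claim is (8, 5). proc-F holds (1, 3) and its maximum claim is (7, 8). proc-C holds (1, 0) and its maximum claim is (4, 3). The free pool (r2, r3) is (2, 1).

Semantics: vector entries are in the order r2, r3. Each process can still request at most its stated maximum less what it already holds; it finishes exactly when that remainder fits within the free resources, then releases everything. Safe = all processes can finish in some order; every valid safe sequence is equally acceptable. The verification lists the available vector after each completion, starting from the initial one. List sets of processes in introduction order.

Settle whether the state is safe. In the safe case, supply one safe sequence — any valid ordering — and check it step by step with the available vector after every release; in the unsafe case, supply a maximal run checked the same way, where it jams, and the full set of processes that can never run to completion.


The state is UNSAFE.
Key observation: after proc-A, proc-C, proc-D the pool peaks at (6, 4), and each blocked process is short somewhere: proc-B on r3; proc-H on r3; proc-I on r2; proc-F on r3.
A maximal execution: proc-A, proc-C, proc-D — then nothing else fits. Verifying each step:
  pool = (2, 1)
  proc-A: need (2, 0) fits (2, 1); releases (2, 2), pool now (4, 3)
  proc-C: need (3, 3) fits (4, 3); releases (1, 0), pool now (5, 3)
  proc-D: need (3, 1) fits (5, 3); releases (1, 1), pool now (6, 4)
  proc-B cannot run: need (2, 6) vs free (6, 4) (insufficient r3)
  proc-H cannot run: need (2, 5) vs free (6, 4) (insufficient r3)
  proc-I cannot run: need (7, 4) vs free (6, 4) (insufficient r2)
  proc-F cannot run: need (6, 5) vs free (6, 4) (insufficient r3)
Permanently blocked: proc-B, proc-H, proc-I and proc-F.


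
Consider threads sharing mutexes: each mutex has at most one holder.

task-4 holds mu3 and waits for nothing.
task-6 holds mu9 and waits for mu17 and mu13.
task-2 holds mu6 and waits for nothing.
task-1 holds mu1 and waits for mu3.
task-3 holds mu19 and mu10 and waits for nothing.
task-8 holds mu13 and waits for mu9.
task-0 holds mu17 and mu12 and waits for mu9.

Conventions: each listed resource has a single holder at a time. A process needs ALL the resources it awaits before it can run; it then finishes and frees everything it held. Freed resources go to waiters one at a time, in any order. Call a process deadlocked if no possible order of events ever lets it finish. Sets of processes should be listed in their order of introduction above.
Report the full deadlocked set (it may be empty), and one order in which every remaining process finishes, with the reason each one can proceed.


Deadlocked: task-6, task-8 and task-0.
Key observation: the knot is the closed ring of waits task-6 -> task-8 -> task-6; task-0 is caught in further circular waits.
The rest can finish in the order task-4, task-3, task-2, task-1.
Check, step by step:
  run task-4 (it waits on nothing); releases mu3
  run task-3 (it waits on nothing); releases mu19 and mu10
  run task-2 (it waits on nothing); releases mu6
  run task-1 (all its waits — mu3 — are resolved); releases mu1


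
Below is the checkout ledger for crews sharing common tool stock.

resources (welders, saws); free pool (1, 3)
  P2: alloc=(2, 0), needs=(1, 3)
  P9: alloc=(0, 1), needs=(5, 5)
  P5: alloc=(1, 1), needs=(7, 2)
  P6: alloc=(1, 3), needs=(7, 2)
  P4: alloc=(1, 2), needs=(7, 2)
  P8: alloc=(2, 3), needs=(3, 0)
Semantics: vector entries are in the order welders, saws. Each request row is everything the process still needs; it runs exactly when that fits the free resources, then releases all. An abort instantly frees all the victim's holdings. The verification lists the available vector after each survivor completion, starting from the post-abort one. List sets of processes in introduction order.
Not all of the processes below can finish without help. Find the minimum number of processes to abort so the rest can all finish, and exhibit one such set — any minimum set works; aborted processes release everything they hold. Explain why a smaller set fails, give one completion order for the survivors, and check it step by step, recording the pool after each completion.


Abort P5 and P4.
Key observation: the deadlocked P6 becomes finishable only because P5 and P4 released (2, 3); it completes at step 4 below.
Minimality, checking each single-abort alternative: P2 alone leaves P5 blocked (short on welders); P9 alone leaves P5 blocked (short on welders); P5 alone leaves P6 blocked (short on welders); P6 alone leaves P5 blocked (short on welders); P4 alone leaves P5 blocked (short on welders); P8 alone leaves P5 blocked (short on welders).
Survivors finish in the order: P2, P9, P8, P6. Step-by-step check (pool after the aborts first):
  pool = (3, 6)
  P2 needs (1, 3) <= (3, 6) -> finishes; pool += (2, 0) = (5, 6)
  P9 needs (5, 5) <= (5, 6) -> finishes; pool += (0, 1) = (5, 7)
  P8 needs (3, 0) <= (5, 7) -> finishes; pool += (2, 3) = (7, 10)
  P6 needs (7, 2) <= (7, 10) -> finishes; pool += (1, 3) = (8, 13)


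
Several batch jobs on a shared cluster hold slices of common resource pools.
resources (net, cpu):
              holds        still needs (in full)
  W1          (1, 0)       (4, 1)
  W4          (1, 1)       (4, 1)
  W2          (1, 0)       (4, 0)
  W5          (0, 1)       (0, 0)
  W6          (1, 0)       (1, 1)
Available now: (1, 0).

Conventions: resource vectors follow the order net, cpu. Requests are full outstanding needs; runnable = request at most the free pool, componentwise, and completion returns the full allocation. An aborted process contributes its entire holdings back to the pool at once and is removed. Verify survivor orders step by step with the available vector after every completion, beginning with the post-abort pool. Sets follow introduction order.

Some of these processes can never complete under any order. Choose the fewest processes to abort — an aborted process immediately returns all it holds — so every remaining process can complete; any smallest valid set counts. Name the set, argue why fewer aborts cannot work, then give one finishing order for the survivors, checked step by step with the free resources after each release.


The answer: abort W1 and W4.
Key observation: aborting W1 and W4 returns (2, 1), and W2 — hopeless before — runs at step 3 with the returned capacity in the pool.
Why nothing smaller works — every single abort fails: W1 alone leaves W4 blocked (short on net); W4 alone leaves W1 blocked (short on net); W2 alone leaves W1 blocked (short on net); W5 alone leaves W1 blocked (short on net); W6 alone leaves W1 blocked (short on net).
Survivors finish in the order: W6, W5, W2. Verifying each step (pool after the aborts first):
  pool = (3, 1)
  run W6 (needs (1, 1), free (3, 1)); after release of (1, 0) the pool is (4, 1)
  run W5 (needs (0, 0), free (4, 1)); after release of (0, 1) the pool is (4, 2)
  run W2 (needs (4, 0), free (4, 2)); after release of (1, 0) the pool is (5, 2)


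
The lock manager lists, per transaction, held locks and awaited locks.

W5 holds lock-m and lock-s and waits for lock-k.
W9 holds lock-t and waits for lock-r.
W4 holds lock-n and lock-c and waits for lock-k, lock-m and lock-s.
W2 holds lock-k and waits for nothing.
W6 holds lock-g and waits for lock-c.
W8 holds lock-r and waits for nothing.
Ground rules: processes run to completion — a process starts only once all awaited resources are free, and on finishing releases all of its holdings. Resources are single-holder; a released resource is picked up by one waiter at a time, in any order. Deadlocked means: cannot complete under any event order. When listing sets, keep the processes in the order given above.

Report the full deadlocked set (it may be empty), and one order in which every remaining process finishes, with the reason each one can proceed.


Nothing here is deadlocked.
Key observation: all waits point, directly or indirectly, at processes that can finish, so nothing is permanently blocked.
The rest can finish in the order W2, W5, W4, W8, W6, W9.
Step-by-step check:
  W2: no waits; runs immediately, freeing lock-k
  run W5 (all its waits — lock-k — are resolved); releases lock-m and lock-s
  run W4 (all its waits — lock-k, lock-m and lock-s — are resolved); releases lock-n and lock-c
  W8: no waits; runs immediately, freeing lock-r
  run W6 (all its waits — lock-c — are resolved); releases lock-g
  run W9 (all its waits — lock-r — are resolved); releases lock-t


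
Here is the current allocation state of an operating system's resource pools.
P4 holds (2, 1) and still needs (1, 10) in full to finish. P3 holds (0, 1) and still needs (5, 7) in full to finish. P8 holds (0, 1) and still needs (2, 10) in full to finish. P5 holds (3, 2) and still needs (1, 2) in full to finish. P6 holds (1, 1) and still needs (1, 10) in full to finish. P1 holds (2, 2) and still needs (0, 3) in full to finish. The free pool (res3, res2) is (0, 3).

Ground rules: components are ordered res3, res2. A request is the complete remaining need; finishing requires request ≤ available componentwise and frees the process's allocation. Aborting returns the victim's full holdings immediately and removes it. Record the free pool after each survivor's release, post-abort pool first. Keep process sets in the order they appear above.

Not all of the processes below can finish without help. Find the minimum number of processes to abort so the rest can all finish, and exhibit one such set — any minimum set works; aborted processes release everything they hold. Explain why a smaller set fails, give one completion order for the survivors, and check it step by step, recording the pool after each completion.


The answer: abort P8 and P6.
Key observation: P4 was stuck for good until P8 and P6 gave back (1, 2); in the order shown it finishes at step 4.
Why nothing smaller works — every single abort fails: P4 alone leaves P8 blocked (short on res2); P3 alone leaves P4 blocked (short on res2); P8 alone leaves P4 blocked (short on res2); P5 alone leaves P4 blocked (short on res2); P6 alone leaves P4 blocked (short on res2); P1 alone leaves P4 blocked (short on res2).
One survivor order: P5, P1, P3, P4. Step-by-step check (post-abort pool first):
  pool = (1, 5)
  run P5 (needs (1, 2), free (1, 5)); after release of (3, 2) the pool is (4, 7)
  run P1 (needs (0, 3), free (4, 7)); after release of (2, 2) the pool is (6, 9)
  run P3 (needs (5, 7), free (6, 9)); after release of (0, 1) the pool is (6, 10)
  run P4 (needs (1, 10), free (6, 10)); after release of (2, 1) the pool is (8, 11)
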